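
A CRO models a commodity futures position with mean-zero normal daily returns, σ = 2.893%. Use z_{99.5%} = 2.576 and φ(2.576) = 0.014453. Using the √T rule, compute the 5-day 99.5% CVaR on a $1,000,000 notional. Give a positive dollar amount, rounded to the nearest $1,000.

σ_{5d} = 2.893% × √5 = 6.469%.
ES multiplier = φ(z)/(1−α) = 0.014453/0.005 = 2.891.
ES = 6.469% × 2.891 = 18.702%; on $1,000,000: $187,020.

$187,000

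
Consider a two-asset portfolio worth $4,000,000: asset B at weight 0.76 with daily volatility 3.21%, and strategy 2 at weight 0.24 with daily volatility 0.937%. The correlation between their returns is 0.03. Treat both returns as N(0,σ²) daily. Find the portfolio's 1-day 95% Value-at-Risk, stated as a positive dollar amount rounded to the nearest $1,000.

$162,000

σ_p² = 0.76²·3.21² + 0.24²·0.937² + 2·0.03·0.76·0.24·3.21·0.937 = 6.0351 (%²).
σ_p = √6.0351 = 2.457%.
At 95%, z = 1.645.
VaR = 1.645 × 2.457% = 4.042%; on $4,000,000 that is $161,680.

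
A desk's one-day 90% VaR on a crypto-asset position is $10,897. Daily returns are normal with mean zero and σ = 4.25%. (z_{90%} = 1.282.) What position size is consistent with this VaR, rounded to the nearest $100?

$200,000

VaR as a fraction of value: z·σ = 1.282 × 4.25% = 5.4485%.
Position = $10,897 / 0.054485 = $200,000.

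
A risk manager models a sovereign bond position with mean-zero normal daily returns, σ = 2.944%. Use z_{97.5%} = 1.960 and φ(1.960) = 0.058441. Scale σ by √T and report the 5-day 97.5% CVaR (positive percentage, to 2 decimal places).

σ_{5d} = 2.944% × √5 = 6.583%.
ES multiplier = φ(z)/(1−α) = 0.058441/0.025 = 2.338.
ES = 6.583% × 2.338 = 15.391%.

15.39%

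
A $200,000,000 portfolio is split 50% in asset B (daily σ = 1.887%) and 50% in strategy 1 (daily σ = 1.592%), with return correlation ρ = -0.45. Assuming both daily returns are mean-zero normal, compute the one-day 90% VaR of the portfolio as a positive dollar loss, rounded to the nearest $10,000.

σ_p² = 0.5²·1.887² + 0.5²·1.592² + 2·-0.45·0.5·0.5·1.887·1.592 = 0.8479 (%²).
σ_p = √0.8479 = 0.921%.
At 90%, z = 1.282.
VaR = 1.282 × 0.921% = 1.181%; on $200,000,000 that is $2,362,000.

$2,360,000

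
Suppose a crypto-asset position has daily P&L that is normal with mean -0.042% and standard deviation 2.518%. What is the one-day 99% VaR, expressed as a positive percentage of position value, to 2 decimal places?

At 99% one-sided, z = 2.326.
VaR = −μ + z·σ = −(-0.042%) + 2.326 × 2.518% = 5.899%.

5.90%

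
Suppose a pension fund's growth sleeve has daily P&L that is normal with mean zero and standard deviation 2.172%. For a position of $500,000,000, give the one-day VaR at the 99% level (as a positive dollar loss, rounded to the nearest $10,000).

$25,260,000

At 99% one-sided, z = 2.326.
VaR = z·σ = 2.326 × 2.172% = 5.052%.
On $500,000,000: 0.05052 × $500,000,000 = $25,260,000.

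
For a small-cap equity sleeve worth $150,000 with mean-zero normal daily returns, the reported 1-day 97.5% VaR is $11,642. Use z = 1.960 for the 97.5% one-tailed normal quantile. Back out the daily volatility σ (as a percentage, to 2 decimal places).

3.96%

VaR as a fraction: $11,642 / $150,000 = 7.761%.
σ = VaR / z = 7.761% / 1.960 = 3.960%.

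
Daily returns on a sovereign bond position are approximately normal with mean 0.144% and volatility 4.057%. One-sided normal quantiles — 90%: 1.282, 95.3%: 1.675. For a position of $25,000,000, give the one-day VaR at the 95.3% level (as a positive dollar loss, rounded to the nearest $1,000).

$1,663,000

VaR = −μ + z·σ = −(0.144%) + 1.675 × 4.057% = 6.651%.
On $25,000,000: 0.06651 × $25,000,000 = $1,662,750.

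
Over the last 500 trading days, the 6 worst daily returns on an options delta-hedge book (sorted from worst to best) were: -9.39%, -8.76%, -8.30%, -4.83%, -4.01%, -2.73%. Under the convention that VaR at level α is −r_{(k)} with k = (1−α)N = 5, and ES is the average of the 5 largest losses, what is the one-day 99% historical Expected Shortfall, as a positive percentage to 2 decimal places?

The 5 worst returns sum to -35.29%.
ES = −(-35.29%) / 5 = 7.058% ≈ 7.06%.

7.06%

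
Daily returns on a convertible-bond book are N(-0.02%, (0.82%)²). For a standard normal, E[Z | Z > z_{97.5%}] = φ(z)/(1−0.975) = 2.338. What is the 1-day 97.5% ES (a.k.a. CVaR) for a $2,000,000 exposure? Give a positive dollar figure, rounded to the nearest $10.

ES = −(-0.02%) + 0.82% × 2.338 = 1.937%.
On $2,000,000: 0.01937 × $2,000,000 = $38,740.

$38,740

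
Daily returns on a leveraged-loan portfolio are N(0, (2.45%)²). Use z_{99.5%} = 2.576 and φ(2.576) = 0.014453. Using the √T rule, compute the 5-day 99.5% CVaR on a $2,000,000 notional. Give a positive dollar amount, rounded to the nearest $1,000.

σ_{5d} = 2.45% × √5 = 5.478%.
ES multiplier = φ(z)/(1−α) = 0.014453/0.005 = 2.891.
ES = 5.478% × 2.891 = 15.837%; on $2,000,000: $316,740.

$317,000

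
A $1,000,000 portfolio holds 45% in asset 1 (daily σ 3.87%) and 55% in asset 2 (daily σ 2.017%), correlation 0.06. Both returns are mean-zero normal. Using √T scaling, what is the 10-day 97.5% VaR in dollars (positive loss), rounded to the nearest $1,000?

σ_p = √(0.45²·3.87² + 0.55²·2.017² + 2·0.06·0.45·0.55·3.87·2.017) = 2.120%.
σ_{10d} = 2.120% × √10 = 6.704%.
z(97.5%) = 1.960.
VaR = 1.960 × 6.704% = 13.140%; on $1,000,000 that is $131,400.

$131,000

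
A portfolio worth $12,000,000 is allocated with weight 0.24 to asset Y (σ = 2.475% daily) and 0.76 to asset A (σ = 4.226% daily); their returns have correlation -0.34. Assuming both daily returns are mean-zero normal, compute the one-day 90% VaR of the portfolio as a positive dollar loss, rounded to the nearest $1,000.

σ_p² = 0.24²·2.475² + 0.76²·4.226² + 2·-0.34·0.24·0.76·2.475·4.226 = 9.3709 (%²).
σ_p = √9.3709 = 3.061%.
At 90%, z = 1.282.
VaR = 1.282 × 3.061% = 3.924%; on $12,000,000 that is $470,880.

$471,000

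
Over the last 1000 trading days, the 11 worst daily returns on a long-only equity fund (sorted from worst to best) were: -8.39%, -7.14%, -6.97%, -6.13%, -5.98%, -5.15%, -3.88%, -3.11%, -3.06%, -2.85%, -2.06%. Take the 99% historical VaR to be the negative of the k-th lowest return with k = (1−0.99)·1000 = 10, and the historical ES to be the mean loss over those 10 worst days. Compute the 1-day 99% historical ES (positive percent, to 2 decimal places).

5.27%

The 10 worst returns sum to -52.66%.
ES = −(-52.66%) / 10 = 5.266% ≈ 5.27%.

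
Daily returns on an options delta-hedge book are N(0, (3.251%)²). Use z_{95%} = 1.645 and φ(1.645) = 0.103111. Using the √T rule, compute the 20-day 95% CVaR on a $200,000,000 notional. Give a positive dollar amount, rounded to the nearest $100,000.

$60,000,000

σ_{20d} = 3.251% × √20 = 14.539%.
ES multiplier = φ(z)/(1−α) = 0.103111/0.05 = 2.062.
ES = 14.539% × 2.062 = 29.979%; on $200,000,000: $59,958,000.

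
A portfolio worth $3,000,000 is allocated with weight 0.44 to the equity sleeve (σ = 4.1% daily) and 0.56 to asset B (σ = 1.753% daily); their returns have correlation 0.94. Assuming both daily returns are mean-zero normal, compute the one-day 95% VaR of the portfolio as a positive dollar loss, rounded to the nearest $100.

$135,600

σ_p² = 0.44²·4.1² + 0.56²·1.753² + 2·0.94·0.44·0.56·4.1·1.753 = 7.5475 (%²).
σ_p = √7.5475 = 2.747%.
At 95%, z = 1.645.
VaR = 1.645 × 2.747% = 4.519%; on $3,000,000 that is $135,570.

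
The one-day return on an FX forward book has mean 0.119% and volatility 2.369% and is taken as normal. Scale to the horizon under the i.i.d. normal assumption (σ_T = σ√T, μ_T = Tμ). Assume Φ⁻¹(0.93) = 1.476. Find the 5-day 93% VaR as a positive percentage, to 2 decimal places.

σ_{5d} = 2.369% × √5 = 5.297%; μ_{5d} = 5 × 0.119% = 0.595%.
VaR = −(0.595%) + 1.476 × 5.297% = 7.223%.

7.22%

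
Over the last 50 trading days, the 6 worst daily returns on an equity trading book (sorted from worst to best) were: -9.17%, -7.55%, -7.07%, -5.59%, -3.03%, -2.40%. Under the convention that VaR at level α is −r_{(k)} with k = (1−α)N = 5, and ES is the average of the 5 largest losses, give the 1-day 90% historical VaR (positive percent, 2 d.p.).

3.03%

k = 5; the 5th lowest return is -3.03%, so VaR = 3.03%.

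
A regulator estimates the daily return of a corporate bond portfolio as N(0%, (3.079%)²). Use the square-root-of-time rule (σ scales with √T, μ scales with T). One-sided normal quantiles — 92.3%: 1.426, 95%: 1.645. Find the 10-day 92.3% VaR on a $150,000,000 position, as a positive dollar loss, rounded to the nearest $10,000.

σ_{10d} = 3.079% × √10 = 9.737%.
VaR = 1.426 × 9.737% = 13.885%.
On $150,000,000: 0.13885 × $150,000,000 = $20,827,500.

$20,830,000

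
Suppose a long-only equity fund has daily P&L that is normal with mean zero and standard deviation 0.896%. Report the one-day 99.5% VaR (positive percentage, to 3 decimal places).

2.308%

At 99.5% one-sided, z = 2.576.
VaR = z·σ = 2.576 × 0.896% = 2.308%.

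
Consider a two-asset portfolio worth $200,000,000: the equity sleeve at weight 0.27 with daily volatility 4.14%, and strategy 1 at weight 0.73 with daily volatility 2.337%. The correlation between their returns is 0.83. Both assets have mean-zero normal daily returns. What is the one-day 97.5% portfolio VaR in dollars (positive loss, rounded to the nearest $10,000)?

σ_p² = 0.27²·4.14² + 0.73²·2.337² + 2·0.83·0.27·0.73·4.14·2.337 = 7.3255 (%²).
σ_p = √7.3255 = 2.707%.
At 97.5%, z = 1.960.
VaR = 1.960 × 2.707% = 5.306%; on $200,000,000 that is $10,612,000.

$10,610,000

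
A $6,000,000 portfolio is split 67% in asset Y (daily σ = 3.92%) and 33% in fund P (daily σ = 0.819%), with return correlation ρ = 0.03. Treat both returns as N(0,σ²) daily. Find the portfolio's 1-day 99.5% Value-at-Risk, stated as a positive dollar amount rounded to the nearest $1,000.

$409,000

σ_p² = 0.67²·3.92² + 0.33²·0.819² + 2·0.03·0.67·0.33·3.92·0.819 = 7.0136 (%²).
σ_p = √7.0136 = 2.648%.
At 99.5%, z = 2.576.
VaR = 2.576 × 2.648% = 6.821%; on $6,000,000 that is $409,260.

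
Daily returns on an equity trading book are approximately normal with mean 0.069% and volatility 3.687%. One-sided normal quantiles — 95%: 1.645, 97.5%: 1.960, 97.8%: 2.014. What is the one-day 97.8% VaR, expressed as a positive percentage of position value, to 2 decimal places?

7.36%

VaR = −μ + z·σ = −(0.069%) + 2.014 × 3.687% = 7.357%.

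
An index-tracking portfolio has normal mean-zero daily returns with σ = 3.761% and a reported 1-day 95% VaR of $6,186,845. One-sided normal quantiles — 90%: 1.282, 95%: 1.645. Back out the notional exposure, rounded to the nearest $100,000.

$100,000,000

VaR as a fraction of value: z·σ = 1.645 × 3.761% = 6.18684%.
Position = $6,186,845 / 0.0618684 = $100,000,000.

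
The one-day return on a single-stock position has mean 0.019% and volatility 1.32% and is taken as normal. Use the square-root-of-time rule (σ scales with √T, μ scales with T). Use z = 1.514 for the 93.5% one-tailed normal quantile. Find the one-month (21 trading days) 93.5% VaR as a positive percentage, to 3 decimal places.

σ_{21d} = 1.32% × √21 = 6.049%; μ_{21d} = 21 × 0.019% = 0.399%.
VaR = −(0.399%) + 1.514 × 6.049% = 8.759%.

8.759%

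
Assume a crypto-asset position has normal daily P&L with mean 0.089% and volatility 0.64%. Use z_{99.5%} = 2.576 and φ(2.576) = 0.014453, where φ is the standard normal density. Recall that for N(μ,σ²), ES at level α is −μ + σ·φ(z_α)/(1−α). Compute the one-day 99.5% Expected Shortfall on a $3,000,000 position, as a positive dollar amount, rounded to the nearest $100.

Tail multiplier: φ(z)/(1−α) = 0.014453 / 0.005 = 2.891.
ES = −(0.089%) + 0.64% × 2.891 = 1.761%.
On $3,000,000: 0.01761 × $3,000,000 = $52,830.

$52,800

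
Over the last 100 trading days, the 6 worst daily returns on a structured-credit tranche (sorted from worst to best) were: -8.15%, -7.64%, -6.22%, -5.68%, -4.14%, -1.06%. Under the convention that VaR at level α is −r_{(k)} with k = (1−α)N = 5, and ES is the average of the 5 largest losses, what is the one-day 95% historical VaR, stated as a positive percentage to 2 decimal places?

4.14%

k = 5; the 5th lowest return is -4.14%, so VaR = 4.14%.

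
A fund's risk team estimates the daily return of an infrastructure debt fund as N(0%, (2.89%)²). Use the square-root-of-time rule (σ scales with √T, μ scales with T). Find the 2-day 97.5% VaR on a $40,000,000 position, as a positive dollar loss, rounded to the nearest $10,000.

$3,200,000

At 97.5%, z = 1.960.
σ_{2d} = 2.89% × √2 = 4.087%.
VaR = 1.960 × 4.087% = 8.011%.
On $40,000,000: 0.08011 × $40,000,000 = $3,204,400.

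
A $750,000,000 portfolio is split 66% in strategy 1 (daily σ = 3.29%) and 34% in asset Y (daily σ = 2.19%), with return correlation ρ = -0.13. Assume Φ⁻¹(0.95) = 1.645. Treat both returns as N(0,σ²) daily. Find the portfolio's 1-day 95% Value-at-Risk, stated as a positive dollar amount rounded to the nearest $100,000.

$27,200,000

σ_p² = 0.66²·3.29² + 0.34²·2.19² + 2·-0.13·0.66·0.34·3.29·2.19 = 4.8490 (%²).
σ_p = √4.8490 = 2.202%.
VaR = 1.645 × 2.202% = 3.622%; on $750,000,000 that is $27,165,000.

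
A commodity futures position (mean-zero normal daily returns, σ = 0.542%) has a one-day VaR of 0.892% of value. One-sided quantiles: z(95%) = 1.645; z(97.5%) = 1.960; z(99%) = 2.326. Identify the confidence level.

95%

Implied z = VaR/σ = 0.892 / 0.542 = 1.646.
This matches z(95%) = 1.645.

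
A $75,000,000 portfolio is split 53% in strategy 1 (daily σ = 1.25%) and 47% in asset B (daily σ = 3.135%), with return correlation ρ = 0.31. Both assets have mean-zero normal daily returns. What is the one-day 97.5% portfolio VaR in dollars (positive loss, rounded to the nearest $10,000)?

σ_p² = 0.53²·1.25² + 0.47²·3.135² + 2·0.31·0.53·0.47·1.25·3.135 = 3.2152 (%²).
σ_p = √3.2152 = 1.793%.
At 97.5%, z = 1.960.
VaR = 1.960 × 1.793% = 3.514%; on $75,000,000 that is $2,635,500.

$2,640,000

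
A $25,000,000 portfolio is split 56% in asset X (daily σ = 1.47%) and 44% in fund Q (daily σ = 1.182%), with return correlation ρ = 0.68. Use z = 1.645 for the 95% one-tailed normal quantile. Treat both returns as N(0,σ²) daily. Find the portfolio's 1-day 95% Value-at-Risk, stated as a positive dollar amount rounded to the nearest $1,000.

$509,000

σ_p² = 0.56²·1.47² + 0.44²·1.182² + 2·0.68·0.56·0.44·1.47·1.182 = 1.5304 (%²).
σ_p = √1.5304 = 1.237%.
VaR = 1.645 × 1.237% = 2.035%; on $25,000,000 that is $508,750.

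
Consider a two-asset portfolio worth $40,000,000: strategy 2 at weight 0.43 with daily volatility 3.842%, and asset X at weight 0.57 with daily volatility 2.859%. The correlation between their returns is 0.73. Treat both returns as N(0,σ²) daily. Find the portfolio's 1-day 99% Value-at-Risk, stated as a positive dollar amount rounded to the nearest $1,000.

σ_p² = 0.43²·3.842² + 0.57²·2.859² + 2·0.73·0.43·0.57·3.842·2.859 = 9.3157 (%²).
σ_p = √9.3157 = 3.052%.
At 99%, z = 2.326.
VaR = 2.326 × 3.052% = 7.099%; on $40,000,000 that is $2,839,600.

$2,840,000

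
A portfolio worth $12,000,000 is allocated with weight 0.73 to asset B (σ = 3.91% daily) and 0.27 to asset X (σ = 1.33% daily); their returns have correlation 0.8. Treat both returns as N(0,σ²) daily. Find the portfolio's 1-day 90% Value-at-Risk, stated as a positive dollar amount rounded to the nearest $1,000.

$484,000

σ_p² = 0.73²·3.91² + 0.27²·1.33² + 2·0.8·0.73·0.27·3.91·1.33 = 9.9159 (%²).
σ_p = √9.9159 = 3.149%.
At 90%, z = 1.282.
VaR = 1.282 × 3.149% = 4.037%; on $12,000,000 that is $484,440.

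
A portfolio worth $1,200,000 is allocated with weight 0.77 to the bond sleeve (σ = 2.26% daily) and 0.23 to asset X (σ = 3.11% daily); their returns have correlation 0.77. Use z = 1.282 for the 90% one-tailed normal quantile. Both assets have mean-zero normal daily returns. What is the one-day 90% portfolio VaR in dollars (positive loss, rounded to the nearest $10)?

$35,940

σ_p² = 0.77²·2.26² + 0.23²·3.11² + 2·0.77·0.77·0.23·2.26·3.11 = 5.4569 (%²).
σ_p = √5.4569 = 2.336%.
VaR = 1.282 × 2.336% = 2.995%; on $1,200,000 that is $35,940.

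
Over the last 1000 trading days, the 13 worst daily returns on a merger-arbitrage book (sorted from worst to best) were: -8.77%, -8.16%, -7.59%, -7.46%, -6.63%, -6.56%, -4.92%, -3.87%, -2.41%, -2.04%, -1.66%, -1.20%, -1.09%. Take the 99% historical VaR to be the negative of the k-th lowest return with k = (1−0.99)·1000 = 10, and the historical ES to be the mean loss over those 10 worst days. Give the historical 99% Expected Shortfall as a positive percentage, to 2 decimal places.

5.84%

The 10 worst returns sum to -58.41%.
ES = −(-58.41%) / 10 = 5.841% ≈ 5.84%.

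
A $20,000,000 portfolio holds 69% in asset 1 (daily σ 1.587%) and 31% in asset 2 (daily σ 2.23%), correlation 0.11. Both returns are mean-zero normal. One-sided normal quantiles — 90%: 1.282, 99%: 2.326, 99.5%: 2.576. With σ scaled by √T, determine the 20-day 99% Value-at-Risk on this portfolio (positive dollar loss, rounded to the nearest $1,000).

σ_p = √(0.69²·1.587² + 0.31²·2.23² + 2·0.11·0.69·0.31·1.587·2.23) = 1.358%.
σ_{20d} = 1.358% × √20 = 6.073%.
VaR = 2.326 × 6.073% = 14.126%; on $20,000,000 that is $2,825,200.

$2,825,000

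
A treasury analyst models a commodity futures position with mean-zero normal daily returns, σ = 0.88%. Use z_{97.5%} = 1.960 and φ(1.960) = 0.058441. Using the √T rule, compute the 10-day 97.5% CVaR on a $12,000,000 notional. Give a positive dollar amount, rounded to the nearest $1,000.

σ_{10d} = 0.88% × √10 = 2.783%.
ES multiplier = φ(z)/(1−α) = 0.058441/0.025 = 2.338.
ES = 2.783% × 2.338 = 6.507%; on $12,000,000: $780,840.

$781,000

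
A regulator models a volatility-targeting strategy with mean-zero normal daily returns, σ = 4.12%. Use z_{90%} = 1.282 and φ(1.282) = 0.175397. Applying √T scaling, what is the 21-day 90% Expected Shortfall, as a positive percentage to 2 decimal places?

33.12%

σ_{21d} = 4.12% × √21 = 18.880%.
ES multiplier = φ(z)/(1−α) = 0.175397/0.1 = 1.754.
ES = 18.880% × 1.754 = 33.116%.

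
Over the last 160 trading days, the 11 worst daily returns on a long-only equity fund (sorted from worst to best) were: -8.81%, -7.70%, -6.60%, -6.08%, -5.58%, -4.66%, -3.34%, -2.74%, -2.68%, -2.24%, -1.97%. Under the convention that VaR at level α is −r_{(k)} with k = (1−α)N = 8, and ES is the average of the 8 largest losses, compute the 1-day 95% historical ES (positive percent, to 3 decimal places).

The 8 worst returns sum to -45.51%.
ES = −(-45.51%) / 8 = 5.68875% ≈ 5.689%.

5.689%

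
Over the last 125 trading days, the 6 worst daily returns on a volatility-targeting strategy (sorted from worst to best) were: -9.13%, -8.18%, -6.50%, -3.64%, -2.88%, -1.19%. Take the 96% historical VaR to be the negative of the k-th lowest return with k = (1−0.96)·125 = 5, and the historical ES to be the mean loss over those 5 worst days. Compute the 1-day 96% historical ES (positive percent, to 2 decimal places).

The 5 worst returns sum to -30.33%.
ES = −(-30.33%) / 5 = 6.066% ≈ 6.07%.

6.07%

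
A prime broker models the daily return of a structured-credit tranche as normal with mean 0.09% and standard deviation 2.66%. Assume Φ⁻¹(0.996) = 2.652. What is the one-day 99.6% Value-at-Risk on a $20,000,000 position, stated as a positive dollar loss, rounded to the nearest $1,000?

VaR = −μ + z·σ = −(0.09%) + 2.652 × 2.66% = 6.964%.
On $20,000,000: 0.06964 × $20,000,000 = $1,392,800.

$1,393,000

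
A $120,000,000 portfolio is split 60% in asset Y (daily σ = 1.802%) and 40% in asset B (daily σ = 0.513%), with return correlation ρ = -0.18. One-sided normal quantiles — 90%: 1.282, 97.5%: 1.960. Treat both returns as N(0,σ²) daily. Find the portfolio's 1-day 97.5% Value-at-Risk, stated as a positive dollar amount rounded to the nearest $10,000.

σ_p² = 0.6²·1.802² + 0.4²·0.513² + 2·-0.18·0.6·0.4·1.802·0.513 = 1.1312 (%²).
σ_p = √1.1312 = 1.064%.
VaR = 1.960 × 1.064% = 2.085%; on $120,000,000 that is $2,502,000.

$2,500,000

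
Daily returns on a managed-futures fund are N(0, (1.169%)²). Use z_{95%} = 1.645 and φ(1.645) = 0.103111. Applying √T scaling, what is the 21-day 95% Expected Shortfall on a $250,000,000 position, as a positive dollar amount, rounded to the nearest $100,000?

$27,600,000

σ_{21d} = 1.169% × √21 = 5.357%.
ES multiplier = φ(z)/(1−α) = 0.103111/0.05 = 2.062.
ES = 5.357% × 2.062 = 11.046%; on $250,000,000: $27,615,000.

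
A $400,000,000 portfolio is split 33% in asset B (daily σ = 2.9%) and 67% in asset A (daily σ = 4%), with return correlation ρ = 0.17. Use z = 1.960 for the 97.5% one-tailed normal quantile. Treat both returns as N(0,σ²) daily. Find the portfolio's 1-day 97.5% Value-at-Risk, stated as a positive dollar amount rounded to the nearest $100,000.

σ_p² = 0.33²·2.9² + 0.67²·4² + 2·0.17·0.33·0.67·2.9·4 = 8.9703 (%²).
σ_p = √8.9703 = 2.995%.
VaR = 1.960 × 2.995% = 5.870%; on $400,000,000 that is $23,480,000.

$23,500,000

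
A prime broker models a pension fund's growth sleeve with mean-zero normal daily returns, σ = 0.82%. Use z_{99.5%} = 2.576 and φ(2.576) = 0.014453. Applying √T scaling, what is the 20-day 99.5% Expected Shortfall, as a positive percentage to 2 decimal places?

σ_{20d} = 0.82% × √20 = 3.667%.
ES multiplier = φ(z)/(1−α) = 0.014453/0.005 = 2.891.
ES = 3.667% × 2.891 = 10.601%.

10.60%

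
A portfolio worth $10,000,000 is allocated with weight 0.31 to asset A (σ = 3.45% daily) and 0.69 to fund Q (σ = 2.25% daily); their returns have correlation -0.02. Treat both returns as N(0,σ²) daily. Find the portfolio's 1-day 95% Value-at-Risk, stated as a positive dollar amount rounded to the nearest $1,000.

σ_p² = 0.31²·3.45² + 0.69²·2.25² + 2·-0.02·0.31·0.69·3.45·2.25 = 3.4877 (%²).
σ_p = √3.4877 = 1.868%.
At 95%, z = 1.645.
VaR = 1.645 × 1.868% = 3.073%; on $10,000,000 that is $307,300.

$307,000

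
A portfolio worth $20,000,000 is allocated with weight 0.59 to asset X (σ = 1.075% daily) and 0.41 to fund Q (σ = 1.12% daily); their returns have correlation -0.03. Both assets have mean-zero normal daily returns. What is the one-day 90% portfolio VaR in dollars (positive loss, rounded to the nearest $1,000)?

σ_p² = 0.59²·1.075² + 0.41²·1.12² + 2·-0.03·0.59·0.41·1.075·1.12 = 0.5957 (%²).
σ_p = √0.5957 = 0.772%.
At 90%, z = 1.282.
VaR = 1.282 × 0.772% = 0.990%; on $20,000,000 that is $198,000.

$198,000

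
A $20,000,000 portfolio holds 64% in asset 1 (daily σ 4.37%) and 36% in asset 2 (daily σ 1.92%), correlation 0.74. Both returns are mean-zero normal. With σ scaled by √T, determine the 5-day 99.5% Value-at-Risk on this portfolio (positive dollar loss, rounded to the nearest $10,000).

$3,850,000

σ_p = √(0.64²·4.37² + 0.36²·1.92² + 2·0.74·0.64·0.36·4.37·1.92) = 3.341%.
σ_{5d} = 3.341% × √5 = 7.471%.
z(99.5%) = 2.576.
VaR = 2.576 × 7.471% = 19.245%; on $20,000,000 that is $3,849,000.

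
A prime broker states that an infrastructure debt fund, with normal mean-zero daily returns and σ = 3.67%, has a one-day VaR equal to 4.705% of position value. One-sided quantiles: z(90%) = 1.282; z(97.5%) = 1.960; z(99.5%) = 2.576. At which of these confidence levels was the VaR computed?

90%

Implied z = VaR/σ = 4.705 / 3.67 = 1.282.
This matches z(90%) = 1.282.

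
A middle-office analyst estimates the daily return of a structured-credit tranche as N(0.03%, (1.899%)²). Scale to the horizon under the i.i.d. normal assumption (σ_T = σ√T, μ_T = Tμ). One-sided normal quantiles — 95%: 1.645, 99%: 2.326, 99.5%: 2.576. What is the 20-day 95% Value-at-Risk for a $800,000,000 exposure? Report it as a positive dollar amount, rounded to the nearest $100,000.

σ_{20d} = 1.899% × √20 = 8.493%; μ_{20d} = 20 × 0.03% = 0.600%.
VaR = −(0.600%) + 1.645 × 8.493% = 13.371%.
On $800,000,000: 0.13371 × $800,000,000 = $106,968,000.

$107,000,000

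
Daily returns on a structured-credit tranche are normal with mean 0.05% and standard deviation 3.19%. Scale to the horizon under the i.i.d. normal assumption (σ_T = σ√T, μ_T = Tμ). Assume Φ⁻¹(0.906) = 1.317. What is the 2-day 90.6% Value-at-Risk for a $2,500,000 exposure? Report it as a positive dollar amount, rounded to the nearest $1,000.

σ_{2d} = 3.19% × √2 = 4.511%; μ_{2d} = 2 × 0.05% = 0.100%.
VaR = −(0.100%) + 1.317 × 4.511% = 5.841%.
On $2,500,000: 0.05841 × $2,500,000 = $146,025.

$146,000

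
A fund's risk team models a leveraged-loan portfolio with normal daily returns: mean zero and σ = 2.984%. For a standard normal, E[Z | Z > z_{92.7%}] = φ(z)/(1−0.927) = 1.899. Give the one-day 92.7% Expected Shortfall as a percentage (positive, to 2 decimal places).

5.67%

ES = 2.984% × 1.899 = 5.667%.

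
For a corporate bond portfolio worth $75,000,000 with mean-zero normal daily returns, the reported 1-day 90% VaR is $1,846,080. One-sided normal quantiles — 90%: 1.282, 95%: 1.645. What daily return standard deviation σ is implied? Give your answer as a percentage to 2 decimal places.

VaR as a fraction: $1,846,080 / $75,000,000 = 2.461%.
σ = VaR / z = 2.461% / 1.282 = 1.920%.

1.92%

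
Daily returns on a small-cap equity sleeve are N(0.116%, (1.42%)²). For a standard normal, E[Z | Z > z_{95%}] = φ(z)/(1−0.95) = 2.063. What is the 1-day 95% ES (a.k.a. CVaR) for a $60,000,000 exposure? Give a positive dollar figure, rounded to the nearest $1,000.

ES = −(0.116%) + 1.42% × 2.063 = 2.813%.
On $60,000,000: 0.02813 × $60,000,000 = $1,687,800.

$1,688,000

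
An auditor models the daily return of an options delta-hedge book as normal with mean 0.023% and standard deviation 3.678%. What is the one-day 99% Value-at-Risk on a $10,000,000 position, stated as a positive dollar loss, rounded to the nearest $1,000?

At 99% one-sided, z = 2.326.
VaR = −μ + z·σ = −(0.023%) + 2.326 × 3.678% = 8.532%.
On $10,000,000: 0.08532 × $10,000,000 = $853,200.

$853,000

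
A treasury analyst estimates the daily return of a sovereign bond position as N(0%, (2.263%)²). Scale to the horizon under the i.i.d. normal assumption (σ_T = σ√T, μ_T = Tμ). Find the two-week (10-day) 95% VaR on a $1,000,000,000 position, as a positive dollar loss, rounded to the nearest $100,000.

At 95%, z = 1.645.
σ_{10d} = 2.263% × √10 = 7.156%.
VaR = 1.645 × 7.156% = 11.772%.
On $1,000,000,000: 0.11772 × $1,000,000,000 = $117,720,000.

$117,700,000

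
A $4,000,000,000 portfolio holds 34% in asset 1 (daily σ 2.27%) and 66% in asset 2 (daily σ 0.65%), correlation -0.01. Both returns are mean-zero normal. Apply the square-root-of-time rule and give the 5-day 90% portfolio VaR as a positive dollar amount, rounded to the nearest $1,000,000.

$101,000,000

σ_p = √(0.34²·2.27² + 0.66²·0.65² + 2·-0.01·0.34·0.66·2.27·0.65) = 0.879%.
σ_{5d} = 0.879% × √5 = 1.966%.
z(90%) = 1.282.
VaR = 1.282 × 1.966% = 2.520%; on $4,000,000,000 that is $100,800,000.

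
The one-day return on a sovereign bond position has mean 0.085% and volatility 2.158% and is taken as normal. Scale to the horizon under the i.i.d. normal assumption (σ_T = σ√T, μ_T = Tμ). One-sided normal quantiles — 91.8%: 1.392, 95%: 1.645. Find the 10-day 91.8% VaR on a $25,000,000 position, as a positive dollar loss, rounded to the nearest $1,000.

$2,162,000

σ_{10d} = 2.158% × √10 = 6.824%; μ_{10d} = 10 × 0.085% = 0.850%.
VaR = −(0.850%) + 1.392 × 6.824% = 8.649%.
On $25,000,000: 0.08649 × $25,000,000 = $2,162,250.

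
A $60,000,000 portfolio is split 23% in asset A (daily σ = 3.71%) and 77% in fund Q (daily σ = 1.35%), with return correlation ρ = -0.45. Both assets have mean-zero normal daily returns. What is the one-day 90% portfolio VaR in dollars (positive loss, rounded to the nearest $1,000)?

$773,000

σ_p² = 0.23²·3.71² + 0.77²·1.35² + 2·-0.45·0.23·0.77·3.71·1.35 = 1.0104 (%²).
σ_p = √1.0104 = 1.005%.
At 90%, z = 1.282.
VaR = 1.282 × 1.005% = 1.288%; on $60,000,000 that is $772,800.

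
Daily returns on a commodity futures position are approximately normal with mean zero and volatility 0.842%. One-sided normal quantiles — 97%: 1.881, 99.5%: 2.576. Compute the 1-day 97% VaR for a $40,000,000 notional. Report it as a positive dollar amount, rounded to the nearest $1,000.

VaR = z·σ = 1.881 × 0.842% = 1.584%.
On $40,000,000: 0.01584 × $40,000,000 = $633,600.

$634,000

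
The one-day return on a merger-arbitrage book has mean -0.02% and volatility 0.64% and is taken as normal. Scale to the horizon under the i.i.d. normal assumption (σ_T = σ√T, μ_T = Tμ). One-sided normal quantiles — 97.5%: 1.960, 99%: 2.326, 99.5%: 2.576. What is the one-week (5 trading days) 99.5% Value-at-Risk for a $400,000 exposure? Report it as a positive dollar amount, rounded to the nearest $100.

$15,100

σ_{5d} = 0.64% × √5 = 1.431%; μ_{5d} = 5 × -0.02% = -0.100%.
VaR = −(-0.100%) + 2.576 × 1.431% = 3.786%.
On $400,000: 0.03786 × $400,000 = $15,144.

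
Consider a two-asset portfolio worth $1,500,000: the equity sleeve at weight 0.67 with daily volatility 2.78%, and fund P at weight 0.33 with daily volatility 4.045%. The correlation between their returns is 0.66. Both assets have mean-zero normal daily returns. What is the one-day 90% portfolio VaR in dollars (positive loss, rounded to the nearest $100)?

σ_p² = 0.67²·2.78² + 0.33²·4.045² + 2·0.66·0.67·0.33·2.78·4.045 = 8.5330 (%²).
σ_p = √8.5330 = 2.921%.
At 90%, z = 1.282.
VaR = 1.282 × 2.921% = 3.745%; on $1,500,000 that is $56,175.

$56,200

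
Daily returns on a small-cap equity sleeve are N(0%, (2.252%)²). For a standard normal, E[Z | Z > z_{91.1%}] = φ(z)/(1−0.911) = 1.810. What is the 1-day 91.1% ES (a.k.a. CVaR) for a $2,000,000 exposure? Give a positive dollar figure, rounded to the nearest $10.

ES = 2.252% × 1.810 = 4.076%.
On $2,000,000: 0.04076 × $2,000,000 = $81,520.

$81,520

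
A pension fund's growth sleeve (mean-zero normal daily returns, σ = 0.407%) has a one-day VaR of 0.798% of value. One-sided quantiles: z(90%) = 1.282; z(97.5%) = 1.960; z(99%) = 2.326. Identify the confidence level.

Implied z = VaR/σ = 0.798 / 0.407 = 1.961.
This matches z(97.5%) = 1.960.

97.5%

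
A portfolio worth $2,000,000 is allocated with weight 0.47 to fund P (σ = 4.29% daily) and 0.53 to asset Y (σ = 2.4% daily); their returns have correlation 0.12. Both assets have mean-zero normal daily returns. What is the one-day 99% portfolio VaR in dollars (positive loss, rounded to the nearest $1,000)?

$117,000

σ_p² = 0.47²·4.29² + 0.53²·2.4² + 2·0.12·0.47·0.53·4.29·2.4 = 6.2990 (%²).
σ_p = √6.2990 = 2.510%.
At 99%, z = 2.326.
VaR = 2.326 × 2.510% = 5.838%; on $2,000,000 that is $116,760.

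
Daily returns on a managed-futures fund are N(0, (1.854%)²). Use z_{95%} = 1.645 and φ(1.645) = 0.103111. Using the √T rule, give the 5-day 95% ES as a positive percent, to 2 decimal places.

σ_{5d} = 1.854% × √5 = 4.146%.
ES multiplier = φ(z)/(1−α) = 0.103111/0.05 = 2.062.
ES = 4.146% × 2.062 = 8.549%.

8.55%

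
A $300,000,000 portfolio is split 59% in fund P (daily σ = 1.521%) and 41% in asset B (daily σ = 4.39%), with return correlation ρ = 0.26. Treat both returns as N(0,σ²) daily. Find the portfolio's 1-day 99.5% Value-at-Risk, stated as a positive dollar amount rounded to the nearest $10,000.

$17,080,000

σ_p² = 0.59²·1.521² + 0.41²·4.39² + 2·0.26·0.59·0.41·1.521·4.39 = 4.8849 (%²).
σ_p = √4.8849 = 2.210%.
At 99.5%, z = 2.576.
VaR = 2.576 × 2.210% = 5.693%; on $300,000,000 that is $17,079,000.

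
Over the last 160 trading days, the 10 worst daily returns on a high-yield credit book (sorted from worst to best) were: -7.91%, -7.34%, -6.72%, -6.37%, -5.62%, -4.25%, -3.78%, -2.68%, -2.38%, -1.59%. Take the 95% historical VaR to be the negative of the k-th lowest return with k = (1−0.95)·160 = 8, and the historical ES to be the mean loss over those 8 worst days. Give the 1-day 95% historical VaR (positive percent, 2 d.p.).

k = 8; the 8th lowest return is -2.68%, so VaR = 2.68%.

2.68%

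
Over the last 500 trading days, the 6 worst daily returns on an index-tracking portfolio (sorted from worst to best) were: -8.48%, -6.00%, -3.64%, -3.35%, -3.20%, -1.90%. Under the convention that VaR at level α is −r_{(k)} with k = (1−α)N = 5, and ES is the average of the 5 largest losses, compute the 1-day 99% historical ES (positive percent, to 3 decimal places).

4.934%

The 5 worst returns sum to -24.67%.
ES = −(-24.67%) / 5 = 4.934%.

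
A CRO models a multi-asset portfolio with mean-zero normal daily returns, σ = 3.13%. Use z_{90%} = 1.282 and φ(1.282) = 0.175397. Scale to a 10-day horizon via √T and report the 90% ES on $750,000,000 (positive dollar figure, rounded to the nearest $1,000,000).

$130,000,000

σ_{10d} = 3.13% × √10 = 9.898%.
ES multiplier = φ(z)/(1−α) = 0.175397/0.1 = 1.754.
ES = 9.898% × 1.754 = 17.361%; on $750,000,000: $130,207,500.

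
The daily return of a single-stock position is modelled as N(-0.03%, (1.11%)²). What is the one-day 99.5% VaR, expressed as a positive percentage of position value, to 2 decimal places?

2.89%

At 99.5% one-sided, z = 2.576.
VaR = −μ + z·σ = −(-0.03%) + 2.576 × 1.11% = 2.889%.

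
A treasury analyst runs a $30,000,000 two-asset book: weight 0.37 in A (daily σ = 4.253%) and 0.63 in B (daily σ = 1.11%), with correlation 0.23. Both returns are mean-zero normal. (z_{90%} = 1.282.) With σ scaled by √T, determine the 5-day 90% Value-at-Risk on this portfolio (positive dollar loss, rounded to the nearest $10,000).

σ_p = √(0.37²·4.253² + 0.63²·1.11² + 2·0.23·0.37·0.63·4.253·1.11) = 1.863%.
σ_{5d} = 1.863% × √5 = 4.166%.
VaR = 1.282 × 4.166% = 5.341%; on $30,000,000 that is $1,602,300.

$1,600,000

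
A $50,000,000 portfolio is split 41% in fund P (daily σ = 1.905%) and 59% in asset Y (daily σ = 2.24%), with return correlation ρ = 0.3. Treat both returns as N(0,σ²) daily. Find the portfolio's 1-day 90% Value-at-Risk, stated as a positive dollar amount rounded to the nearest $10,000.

σ_p² = 0.41²·1.905² + 0.59²·2.24² + 2·0.3·0.41·0.59·1.905·2.24 = 2.9760 (%²).
σ_p = √2.9760 = 1.725%.
At 90%, z = 1.282.
VaR = 1.282 × 1.725% = 2.211%; on $50,000,000 that is $1,105,500.

$1,110,000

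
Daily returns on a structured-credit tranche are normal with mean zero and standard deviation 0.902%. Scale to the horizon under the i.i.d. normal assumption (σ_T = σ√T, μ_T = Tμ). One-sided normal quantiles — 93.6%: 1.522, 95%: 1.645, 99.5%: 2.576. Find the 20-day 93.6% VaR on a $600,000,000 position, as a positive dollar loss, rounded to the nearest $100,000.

σ_{20d} = 0.902% × √20 = 4.034%.
VaR = 1.522 × 4.034% = 6.140%.
On $600,000,000: 0.06140 × $600,000,000 = $36,840,000.

$36,800,000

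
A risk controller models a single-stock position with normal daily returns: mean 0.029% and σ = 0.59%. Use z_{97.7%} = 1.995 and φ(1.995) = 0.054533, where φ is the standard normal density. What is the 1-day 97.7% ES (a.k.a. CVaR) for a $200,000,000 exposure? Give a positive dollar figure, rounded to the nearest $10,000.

Tail multiplier: φ(z)/(1−α) = 0.054533 / 0.023 = 2.371.
ES = −(0.029%) + 0.59% × 2.371 = 1.370%.
On $200,000,000: 0.01370 × $200,000,000 = $2,740,000.

$2,740,000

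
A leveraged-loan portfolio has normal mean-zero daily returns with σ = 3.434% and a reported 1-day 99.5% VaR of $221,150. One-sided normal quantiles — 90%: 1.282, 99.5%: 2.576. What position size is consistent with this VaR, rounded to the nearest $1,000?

VaR as a fraction of value: z·σ = 2.576 × 3.434% = 8.84598%.
Position = $221,150 / 0.0884598 = $2,500,005.

$2,500,000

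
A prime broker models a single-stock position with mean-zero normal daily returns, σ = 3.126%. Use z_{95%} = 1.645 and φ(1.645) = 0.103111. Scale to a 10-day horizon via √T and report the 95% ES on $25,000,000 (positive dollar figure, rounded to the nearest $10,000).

$5,100,000

σ_{10d} = 3.126% × √10 = 9.885%.
ES multiplier = φ(z)/(1−α) = 0.103111/0.05 = 2.062.
ES = 9.885% × 2.062 = 20.383%; on $25,000,000: $5,095,750.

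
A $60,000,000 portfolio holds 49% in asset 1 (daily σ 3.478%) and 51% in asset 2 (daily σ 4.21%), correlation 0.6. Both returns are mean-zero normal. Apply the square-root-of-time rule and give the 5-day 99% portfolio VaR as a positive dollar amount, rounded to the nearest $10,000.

σ_p = √(0.49²·3.478² + 0.51²·4.21² + 2·0.6·0.49·0.51·3.478·4.21) = 3.450%.
σ_{5d} = 3.450% × √5 = 7.714%.
z(99%) = 2.326.
VaR = 2.326 × 7.714% = 17.943%; on $60,000,000 that is $10,765,800.

$10,770,000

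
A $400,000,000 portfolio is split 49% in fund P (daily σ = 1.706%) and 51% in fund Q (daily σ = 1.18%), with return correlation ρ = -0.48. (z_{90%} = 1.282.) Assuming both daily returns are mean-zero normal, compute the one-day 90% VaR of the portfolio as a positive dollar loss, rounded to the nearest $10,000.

σ_p² = 0.49²·1.706² + 0.51²·1.18² + 2·-0.48·0.49·0.51·1.706·1.18 = 0.5780 (%²).
σ_p = √0.5780 = 0.760%.
VaR = 1.282 × 0.760% = 0.974%; on $400,000,000 that is $3,896,000.

$3,900,000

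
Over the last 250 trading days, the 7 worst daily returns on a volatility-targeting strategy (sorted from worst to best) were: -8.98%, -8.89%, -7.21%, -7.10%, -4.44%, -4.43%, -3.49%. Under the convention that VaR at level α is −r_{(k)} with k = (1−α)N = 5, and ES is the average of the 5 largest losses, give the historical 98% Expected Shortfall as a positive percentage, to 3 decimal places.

7.324%

The 5 worst returns sum to -36.62%.
ES = −(-36.62%) / 5 = 7.324%.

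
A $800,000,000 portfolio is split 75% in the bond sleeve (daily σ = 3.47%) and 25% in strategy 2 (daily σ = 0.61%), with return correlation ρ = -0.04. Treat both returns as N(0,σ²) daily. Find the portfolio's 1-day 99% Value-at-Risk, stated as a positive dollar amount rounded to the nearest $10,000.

σ_p² = 0.75²·3.47² + 0.25²·0.61² + 2·-0.04·0.75·0.25·3.47·0.61 = 6.7645 (%²).
σ_p = √6.7645 = 2.601%.
At 99%, z = 2.326.
VaR = 2.326 × 2.601% = 6.050%; on $800,000,000 that is $48,400,000.

$48,400,000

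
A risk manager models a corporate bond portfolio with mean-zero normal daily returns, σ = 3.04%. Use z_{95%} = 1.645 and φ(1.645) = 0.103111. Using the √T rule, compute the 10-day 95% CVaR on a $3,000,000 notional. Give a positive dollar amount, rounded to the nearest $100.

$594,700

σ_{10d} = 3.04% × √10 = 9.613%.
ES multiplier = φ(z)/(1−α) = 0.103111/0.05 = 2.062.
ES = 9.613% × 2.062 = 19.822%; on $3,000,000: $594,660.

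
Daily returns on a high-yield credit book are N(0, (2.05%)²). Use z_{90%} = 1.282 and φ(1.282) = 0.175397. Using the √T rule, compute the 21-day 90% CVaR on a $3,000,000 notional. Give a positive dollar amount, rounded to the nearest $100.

$494,300

σ_{21d} = 2.05% × √21 = 9.394%.
ES multiplier = φ(z)/(1−α) = 0.175397/0.1 = 1.754.
ES = 9.394% × 1.754 = 16.477%; on $3,000,000: $494,310.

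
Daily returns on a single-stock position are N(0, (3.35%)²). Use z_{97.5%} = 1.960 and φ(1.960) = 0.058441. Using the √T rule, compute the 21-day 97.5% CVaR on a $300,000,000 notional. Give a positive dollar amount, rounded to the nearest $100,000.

$107,700,000

σ_{21d} = 3.35% × √21 = 15.352%.
ES multiplier = φ(z)/(1−α) = 0.058441/0.025 = 2.338.
ES = 15.352% × 2.338 = 35.893%; on $300,000,000: $107,679,000.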